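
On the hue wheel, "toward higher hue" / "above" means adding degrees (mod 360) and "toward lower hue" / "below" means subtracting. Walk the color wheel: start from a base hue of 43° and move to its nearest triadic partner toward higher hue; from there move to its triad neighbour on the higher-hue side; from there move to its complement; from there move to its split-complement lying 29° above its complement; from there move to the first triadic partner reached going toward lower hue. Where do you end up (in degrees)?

+120° (triadic ↑): 43 + 120 = 163°
+120° (triadic ↑): 163 + 120 = 283°
+180° (complement): 283 + 180 = 463 → 463 − 360 = 103°
+209° (split-comp 29° ↑): 103 + 209 = 312°
−120° (triadic ↓): 312 − 120 = 192°

192°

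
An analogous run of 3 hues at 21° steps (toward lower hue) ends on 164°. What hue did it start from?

206°

2 steps of 21° (toward lower hue) give a net shift of −42°.
Start = end − shift: 164 + 42 = 206°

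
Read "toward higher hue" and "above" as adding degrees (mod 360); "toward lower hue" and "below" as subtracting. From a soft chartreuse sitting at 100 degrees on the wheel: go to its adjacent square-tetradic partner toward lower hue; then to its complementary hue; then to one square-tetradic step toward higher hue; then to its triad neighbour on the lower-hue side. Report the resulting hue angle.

100 − 90 = 10°   (square ↓)
10 + 180 = 190°   (complement)
190 + 90 = 280°   (square ↑)
280 − 120 = 160°   (triadic ↓)

160°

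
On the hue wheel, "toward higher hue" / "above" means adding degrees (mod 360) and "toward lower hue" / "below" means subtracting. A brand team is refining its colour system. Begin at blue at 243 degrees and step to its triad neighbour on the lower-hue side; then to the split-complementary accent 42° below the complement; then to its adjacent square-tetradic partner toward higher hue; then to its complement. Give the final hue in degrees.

171°

243 − 120 = 123°   (triadic ↓)
123 + 138 = 261°   (split-comp 42° ↓)
261 + 90 = 351°   (square ↑)
351 + 180 = 531 → 531 − 360 = 171°   (complement)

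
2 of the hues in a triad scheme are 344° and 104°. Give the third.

A triad places three hues 120° apart.
The full set through 104° is {104°, 224°, 344°}.
Given {104°, 344°}, the missing hue is 224°.

224°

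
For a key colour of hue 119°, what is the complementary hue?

299°

The complement sits 180° across the wheel.
119 + 180 = 299°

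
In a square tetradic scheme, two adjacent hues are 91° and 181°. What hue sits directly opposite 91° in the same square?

A square tetradic scheme places four hues 90° apart; opposite corners are 180° apart.
91 + 180 = 271°

271°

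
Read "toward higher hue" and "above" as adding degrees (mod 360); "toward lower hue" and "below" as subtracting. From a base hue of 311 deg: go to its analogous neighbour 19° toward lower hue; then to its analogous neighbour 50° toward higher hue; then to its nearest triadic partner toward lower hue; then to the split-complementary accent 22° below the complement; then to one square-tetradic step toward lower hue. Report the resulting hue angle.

290°

311 − 19 = 292°   (analog 19° ↓)
292 + 50 = 342°   (analog 50° ↑)
342 − 120 = 222°   (triadic ↓)
222 + 158 = 380 → 380 − 360 = 20°   (split-comp 22° ↓)
20 − 90 = -70 → -70 + 360 = 290°   (square ↓)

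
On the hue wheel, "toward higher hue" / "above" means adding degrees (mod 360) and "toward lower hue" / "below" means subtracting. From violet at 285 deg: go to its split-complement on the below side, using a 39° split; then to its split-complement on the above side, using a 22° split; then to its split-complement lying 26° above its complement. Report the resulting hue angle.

114°

+141° (split-comp 39° ↓): 285 + 141 = 426 → 426 − 360 = 66°
+202° (split-comp 22° ↑): 66 + 202 = 268°
+206° (split-comp 26° ↑): 268 + 206 = 474 → 474 − 360 = 114°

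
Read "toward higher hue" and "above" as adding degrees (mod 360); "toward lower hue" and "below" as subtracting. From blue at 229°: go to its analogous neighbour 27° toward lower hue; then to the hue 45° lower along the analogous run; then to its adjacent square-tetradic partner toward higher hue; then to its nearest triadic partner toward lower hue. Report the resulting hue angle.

127°

analog 27° ↓ −27°: 229 − 27 = 202°
analog 45° ↓ −45°: 202 − 45 = 157°
square ↑ +90°: 157 + 90 = 247°
triadic ↓ −120°: 247 − 120 = 127°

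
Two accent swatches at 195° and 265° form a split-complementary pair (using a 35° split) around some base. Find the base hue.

The accents sit 35° either side of the complement, so the complement is their short-arc midpoint on the wheel.
Short-arc midpoint of 195° and 265°: 230°.
Base is 180° from the complement: 230 − 180 = 50°

50°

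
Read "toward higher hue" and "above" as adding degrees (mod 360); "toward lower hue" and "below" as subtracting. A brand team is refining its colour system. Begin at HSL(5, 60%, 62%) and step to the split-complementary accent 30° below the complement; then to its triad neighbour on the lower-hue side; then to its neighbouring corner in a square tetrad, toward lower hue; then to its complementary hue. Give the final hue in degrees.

125°

split-comp 30° ↓ +150°: 5 + 150 = 155°
triadic ↓ −120°: 155 − 120 = 35°
square ↓ −90°: 35 − 90 = -55 → -55 + 360 = 305°
complement +180°: 305 + 180 = 485 → 485 − 360 = 125°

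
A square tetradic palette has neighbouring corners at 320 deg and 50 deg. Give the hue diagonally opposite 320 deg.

A square tetradic scheme places four hues 90° apart; opposite corners are 180° apart.
320 + 180 = 500 → 500 − 360 = 140°

140°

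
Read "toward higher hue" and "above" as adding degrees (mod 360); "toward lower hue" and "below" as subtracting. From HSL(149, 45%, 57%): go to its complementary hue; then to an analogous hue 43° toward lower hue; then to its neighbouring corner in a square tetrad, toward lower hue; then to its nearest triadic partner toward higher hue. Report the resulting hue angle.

149 + 180 = 329°   (complement)
329 − 43 = 286°   (analog 43° ↓)
286 − 90 = 196°   (square ↓)
196 + 120 = 316°   (triadic ↑)

316°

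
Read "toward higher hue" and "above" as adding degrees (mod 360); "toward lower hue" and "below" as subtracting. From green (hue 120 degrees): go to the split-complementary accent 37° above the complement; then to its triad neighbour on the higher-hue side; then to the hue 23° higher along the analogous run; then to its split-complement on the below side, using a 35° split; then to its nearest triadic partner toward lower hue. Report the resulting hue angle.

120 + 217 = 337°   (split-comp 37° ↑)
337 + 120 = 457 → 457 − 360 = 97°   (triadic ↑)
97 + 23 = 120°   (analog 23° ↑)
120 + 145 = 265°   (split-comp 35° ↓)
265 − 120 = 145°   (triadic ↓)

145°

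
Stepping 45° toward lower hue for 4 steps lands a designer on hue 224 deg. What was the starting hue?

4 steps of 45° (toward lower hue) give a net shift of −180°.
Start = end − shift: 224 + 180 = 404 → 404 − 360 = 44°

44°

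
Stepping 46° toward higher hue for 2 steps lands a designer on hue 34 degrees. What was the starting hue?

302°

2 steps of 46° (toward higher hue) give a net shift of +92°.
Start = end − shift: 34 − 92 = -58 → -58 + 360 = 302°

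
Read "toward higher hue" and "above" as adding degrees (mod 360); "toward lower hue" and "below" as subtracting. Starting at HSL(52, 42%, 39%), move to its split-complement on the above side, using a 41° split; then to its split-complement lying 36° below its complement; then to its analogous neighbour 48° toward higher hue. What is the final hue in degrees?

+221° (split-comp 41° ↑): 52 + 221 = 273°
+144° (split-comp 36° ↓): 273 + 144 = 417 → 417 − 360 = 57°
+48° (analog 48° ↑): 57 + 48 = 105°

105°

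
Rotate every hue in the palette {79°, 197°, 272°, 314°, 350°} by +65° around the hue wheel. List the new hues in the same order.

79 + 65 = 144°
197 + 65 = 262°
272 + 65 = 337°
314 + 65 = 379 → 379 − 360 = 19°
350 + 65 = 415 → 415 − 360 = 55°

144°, 262°, 337°, 19°, 55°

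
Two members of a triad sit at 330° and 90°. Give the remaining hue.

A triad spaces three hues 120° apart.
The full set is {90°, 210°, 330°}.

210°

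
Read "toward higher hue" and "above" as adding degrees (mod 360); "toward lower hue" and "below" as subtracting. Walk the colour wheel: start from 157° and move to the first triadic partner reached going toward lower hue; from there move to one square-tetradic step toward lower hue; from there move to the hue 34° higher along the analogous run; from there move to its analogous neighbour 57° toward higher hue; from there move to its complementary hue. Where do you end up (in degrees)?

218°

−120° (triadic ↓): 157 − 120 = 37°
−90° (square ↓): 37 − 90 = -53 → -53 + 360 = 307°
+34° (analog 34° ↑): 307 + 34 = 341°
+57° (analog 57° ↑): 341 + 57 = 398 → 398 − 360 = 38°
+180° (complement): 38 + 180 = 218°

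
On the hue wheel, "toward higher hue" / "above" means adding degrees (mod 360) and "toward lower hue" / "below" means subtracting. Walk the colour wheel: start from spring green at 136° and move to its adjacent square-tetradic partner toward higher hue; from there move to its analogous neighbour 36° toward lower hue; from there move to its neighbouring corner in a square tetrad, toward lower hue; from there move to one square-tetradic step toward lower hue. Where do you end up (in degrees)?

10°

square ↑ +90°: 136 + 90 = 226°
analog 36° ↓ −36°: 226 − 36 = 190°
square ↓ −90°: 190 − 90 = 100°
square ↓ −90°: 100 − 90 = 10°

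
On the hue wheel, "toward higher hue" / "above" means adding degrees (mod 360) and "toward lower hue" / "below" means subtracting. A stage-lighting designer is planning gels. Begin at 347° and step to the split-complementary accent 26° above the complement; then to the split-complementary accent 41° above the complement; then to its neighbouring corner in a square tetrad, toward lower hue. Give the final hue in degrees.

split-comp 26° ↑ +206°: 347 + 206 = 553 → 553 − 360 = 193°
split-comp 41° ↑ +221°: 193 + 221 = 414 → 414 − 360 = 54°
square ↓ −90°: 54 − 90 = -36 → -36 + 360 = 324°

324°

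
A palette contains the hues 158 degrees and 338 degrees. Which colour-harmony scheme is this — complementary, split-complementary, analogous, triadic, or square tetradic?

Sort the hues: 158°, 338°.
Successive gaps around the wheel: 180°, 180°.
Two hues 180° apart are complementary.

complementary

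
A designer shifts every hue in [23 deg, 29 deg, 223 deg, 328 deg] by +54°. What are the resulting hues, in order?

23 + 54 = 77°
29 + 54 = 83°
223 + 54 = 277°
328 + 54 = 382 → 382 − 360 = 22°

77°, 83°, 277°, 22°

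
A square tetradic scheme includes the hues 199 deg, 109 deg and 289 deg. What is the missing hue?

A square tetradic scheme places four hues every 90°.
The full set through 109° is {19°, 109°, 199°, 289°}.
Given {109°, 199°, 289°}, the missing hue is 19°.

19°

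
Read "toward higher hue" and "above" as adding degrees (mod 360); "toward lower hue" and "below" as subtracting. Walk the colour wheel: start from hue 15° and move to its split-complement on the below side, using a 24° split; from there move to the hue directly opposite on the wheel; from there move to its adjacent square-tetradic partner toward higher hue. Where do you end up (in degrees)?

81°

+156° (split-comp 24° ↓): 15 + 156 = 171°
+180° (complement): 171 + 180 = 351°
+90° (square ↑): 351 + 90 = 441 → 441 − 360 = 81°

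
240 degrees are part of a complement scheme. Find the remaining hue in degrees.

60°

The complement sits 180° across the wheel.
The full set through 240° is {60°, 240°}.
Given {240°}, the missing hue is 60°.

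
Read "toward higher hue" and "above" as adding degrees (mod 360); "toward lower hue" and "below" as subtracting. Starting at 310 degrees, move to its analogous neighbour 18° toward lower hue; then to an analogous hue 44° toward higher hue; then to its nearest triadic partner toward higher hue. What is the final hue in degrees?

96°

310 − 18 = 292°   (analog 18° ↓)
292 + 44 = 336°   (analog 44° ↑)
336 + 120 = 456 → 456 − 360 = 96°   (triadic ↑)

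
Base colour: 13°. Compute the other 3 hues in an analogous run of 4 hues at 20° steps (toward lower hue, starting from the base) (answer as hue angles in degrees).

353°, 333°, and 313°

Analogous hues sit every 20° along the wheel.
13 − 20 = -7 → -7 + 360 = 353°
13 − 40 = -27 → -27 + 360 = 333°
13 − 60 = -47 → -47 + 360 = 313°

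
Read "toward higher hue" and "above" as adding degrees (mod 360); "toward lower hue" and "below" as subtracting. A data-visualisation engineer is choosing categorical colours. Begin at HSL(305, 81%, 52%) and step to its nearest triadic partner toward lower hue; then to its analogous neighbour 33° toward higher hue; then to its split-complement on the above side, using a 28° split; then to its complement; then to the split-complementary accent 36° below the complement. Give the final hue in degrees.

305 − 120 = 185°   (triadic ↓)
185 + 33 = 218°   (analog 33° ↑)
218 + 208 = 426 → 426 − 360 = 66°   (split-comp 28° ↑)
66 + 180 = 246°   (complement)
246 + 144 = 390 → 390 − 360 = 30°   (split-comp 36° ↓)

30°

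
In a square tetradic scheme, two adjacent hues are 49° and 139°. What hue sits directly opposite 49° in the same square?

A square tetradic scheme places four hues 90° apart; opposite corners are 180° apart.
49 + 180 = 229°

229°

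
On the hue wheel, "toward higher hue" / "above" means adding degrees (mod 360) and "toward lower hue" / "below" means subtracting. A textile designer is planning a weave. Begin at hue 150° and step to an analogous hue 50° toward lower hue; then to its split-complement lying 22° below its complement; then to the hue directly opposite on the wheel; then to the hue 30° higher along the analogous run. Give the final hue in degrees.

108°

−50° (analog 50° ↓): 150 − 50 = 100°
+158° (split-comp 22° ↓): 100 + 158 = 258°
+180° (complement): 258 + 180 = 438 → 438 − 360 = 78°
+30° (analog 30° ↑): 78 + 30 = 108°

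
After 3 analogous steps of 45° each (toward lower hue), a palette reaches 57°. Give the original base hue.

3 steps of 45° (toward lower hue) give a net shift of −135°.
Start = end − shift: 57 + 135 = 192°

192°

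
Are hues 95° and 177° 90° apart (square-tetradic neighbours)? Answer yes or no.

Angular distance: |95 − 177| = 82 = 82°.
90° apart (square-tetradic neighbours) requires 90°.

no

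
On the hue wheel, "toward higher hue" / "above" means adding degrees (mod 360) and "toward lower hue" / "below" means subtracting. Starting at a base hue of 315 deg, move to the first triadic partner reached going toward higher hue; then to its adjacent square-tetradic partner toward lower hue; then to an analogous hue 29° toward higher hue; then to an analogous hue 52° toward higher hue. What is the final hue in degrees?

66°

315 + 120 = 435 → 435 − 360 = 75°   (triadic ↑)
75 − 90 = -15 → -15 + 360 = 345°   (square ↓)
345 + 29 = 374 → 374 − 360 = 14°   (analog 29° ↑)
14 + 52 = 66°   (analog 52° ↑)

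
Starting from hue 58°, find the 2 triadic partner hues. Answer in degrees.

178° and 298°

A triad places three hues 120° apart.
58 + 120 = 178°
58 + 240 = 298°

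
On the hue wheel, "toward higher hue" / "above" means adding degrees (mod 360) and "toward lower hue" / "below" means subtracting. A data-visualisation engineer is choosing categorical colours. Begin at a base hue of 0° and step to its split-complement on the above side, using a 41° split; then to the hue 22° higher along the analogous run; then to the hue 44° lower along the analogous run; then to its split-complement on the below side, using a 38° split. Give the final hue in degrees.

+221° (split-comp 41° ↑): 0 + 221 = 221°
+22° (analog 22° ↑): 221 + 22 = 243°
−44° (analog 44° ↓): 243 − 44 = 199°
+142° (split-comp 38° ↓): 199 + 142 = 341°

341°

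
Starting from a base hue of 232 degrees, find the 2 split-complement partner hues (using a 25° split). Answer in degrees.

Split-complementary hues sit 25° either side of the complement.
Complement of 232 degrees: 232 + 180 = 412 → 412 − 360 = 52°
52 − 25 = 27°
52 + 25 = 77°

27° and 77°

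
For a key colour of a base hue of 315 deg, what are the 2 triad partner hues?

75° and 195°

A triad places three hues 120° apart.
315 + 120 = 435 → 435 − 360 = 75°
315 + 240 = 555 → 555 − 360 = 195°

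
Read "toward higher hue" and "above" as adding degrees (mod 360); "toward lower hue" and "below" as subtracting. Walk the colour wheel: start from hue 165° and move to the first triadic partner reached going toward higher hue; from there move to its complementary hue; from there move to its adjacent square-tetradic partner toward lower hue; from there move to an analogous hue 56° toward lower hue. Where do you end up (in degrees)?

319°

triadic ↑ +120°: 165 + 120 = 285°
complement +180°: 285 + 180 = 465 → 465 − 360 = 105°
square ↓ −90°: 105 − 90 = 15°
analog 56° ↓ −56°: 15 − 56 = -41 → -41 + 360 = 319°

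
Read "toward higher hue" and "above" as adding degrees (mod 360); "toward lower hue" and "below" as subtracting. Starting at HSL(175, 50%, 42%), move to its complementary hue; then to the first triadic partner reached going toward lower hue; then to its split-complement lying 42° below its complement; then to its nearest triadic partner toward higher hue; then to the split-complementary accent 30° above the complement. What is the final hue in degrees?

343°

+180° (complement): 175 + 180 = 355°
−120° (triadic ↓): 355 − 120 = 235°
+138° (split-comp 42° ↓): 235 + 138 = 373 → 373 − 360 = 13°
+120° (triadic ↑): 13 + 120 = 133°
+210° (split-comp 30° ↑): 133 + 210 = 343°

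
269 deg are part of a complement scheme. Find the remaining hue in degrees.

The complement sits 180° across the wheel.
The full set through 269° is {89°, 269°}.
Given {269°}, the missing hue is 89°.

89°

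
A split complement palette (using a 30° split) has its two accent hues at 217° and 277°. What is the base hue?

67°

The accents sit 30° either side of the complement, so the complement is their short-arc midpoint on the wheel.
Short-arc midpoint of 217° and 277°: 247°.
Base is 180° from the complement: 247 − 180 = 67°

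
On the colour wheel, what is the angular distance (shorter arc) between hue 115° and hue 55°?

|115 − 55| = 60.
60 ≤ 180, so the shorter arc is 60°.

60°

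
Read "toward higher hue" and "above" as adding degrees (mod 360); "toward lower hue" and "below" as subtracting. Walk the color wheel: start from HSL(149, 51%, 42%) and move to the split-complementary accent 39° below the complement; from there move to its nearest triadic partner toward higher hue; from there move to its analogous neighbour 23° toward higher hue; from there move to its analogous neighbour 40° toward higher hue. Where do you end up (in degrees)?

113°

149 + 141 = 290°   (split-comp 39° ↓)
290 + 120 = 410 → 410 − 360 = 50°   (triadic ↑)
50 + 23 = 73°   (analog 23° ↑)
73 + 40 = 113°   (analog 40° ↑)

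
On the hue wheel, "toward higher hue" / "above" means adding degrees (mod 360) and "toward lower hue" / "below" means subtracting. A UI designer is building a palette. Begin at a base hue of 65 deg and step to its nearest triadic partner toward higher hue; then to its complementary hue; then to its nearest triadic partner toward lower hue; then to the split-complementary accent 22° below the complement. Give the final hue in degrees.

43°

triadic ↑ +120°: 65 + 120 = 185°
complement +180°: 185 + 180 = 365 → 365 − 360 = 5°
triadic ↓ −120°: 5 − 120 = -115 → -115 + 360 = 245°
split-comp 22° ↓ +158°: 245 + 158 = 403 → 403 − 360 = 43°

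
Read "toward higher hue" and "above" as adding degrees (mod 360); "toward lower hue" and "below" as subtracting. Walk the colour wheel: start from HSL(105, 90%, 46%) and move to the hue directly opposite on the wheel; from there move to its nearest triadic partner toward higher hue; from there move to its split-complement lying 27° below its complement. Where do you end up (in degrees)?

105 + 180 = 285°   (complement)
285 + 120 = 405 → 405 − 360 = 45°   (triadic ↑)
45 + 153 = 198°   (split-comp 27° ↓)

198°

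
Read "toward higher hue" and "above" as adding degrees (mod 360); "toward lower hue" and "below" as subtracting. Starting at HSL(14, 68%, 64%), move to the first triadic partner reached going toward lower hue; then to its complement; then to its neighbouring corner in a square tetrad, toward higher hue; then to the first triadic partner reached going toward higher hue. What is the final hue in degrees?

14 − 120 = -106 → -106 + 360 = 254°   (triadic ↓)
254 + 180 = 434 → 434 − 360 = 74°   (complement)
74 + 90 = 164°   (square ↑)
164 + 120 = 284°   (triadic ↑)

284°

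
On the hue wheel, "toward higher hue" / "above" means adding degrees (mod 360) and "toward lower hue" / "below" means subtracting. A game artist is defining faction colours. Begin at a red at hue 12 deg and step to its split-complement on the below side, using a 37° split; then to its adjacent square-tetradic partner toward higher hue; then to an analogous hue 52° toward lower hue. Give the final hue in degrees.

split-comp 37° ↓ +143°: 12 + 143 = 155°
square ↑ +90°: 155 + 90 = 245°
analog 52° ↓ −52°: 245 − 52 = 193°

193°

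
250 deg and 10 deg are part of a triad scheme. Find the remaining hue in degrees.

A triad places three hues 120° apart.
The full set through 10° is {10°, 130°, 250°}.
Given {10°, 250°}, the missing hue is 130°.

130°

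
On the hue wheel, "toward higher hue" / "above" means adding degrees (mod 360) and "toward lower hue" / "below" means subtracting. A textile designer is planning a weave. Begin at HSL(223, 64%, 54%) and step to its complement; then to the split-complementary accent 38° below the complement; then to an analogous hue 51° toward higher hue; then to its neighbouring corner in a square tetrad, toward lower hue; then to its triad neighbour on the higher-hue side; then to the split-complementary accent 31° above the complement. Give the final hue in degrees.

117°

+180° (complement): 223 + 180 = 403 → 403 − 360 = 43°
+142° (split-comp 38° ↓): 43 + 142 = 185°
+51° (analog 51° ↑): 185 + 51 = 236°
−90° (square ↓): 236 − 90 = 146°
+120° (triadic ↑): 146 + 120 = 266°
+211° (split-comp 31° ↑): 266 + 211 = 477 → 477 − 360 = 117°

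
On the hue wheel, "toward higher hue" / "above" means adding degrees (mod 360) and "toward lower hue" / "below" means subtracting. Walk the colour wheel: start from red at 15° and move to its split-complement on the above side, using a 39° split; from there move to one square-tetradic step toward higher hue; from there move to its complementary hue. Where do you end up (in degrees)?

144°

15 + 219 = 234°   (split-comp 39° ↑)
234 + 90 = 324°   (square ↑)
324 + 180 = 504 → 504 − 360 = 144°   (complement)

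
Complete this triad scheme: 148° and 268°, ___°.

28°

A triad places three hues 120° apart.
The full set through 148° is {28°, 148°, 268°}.
Given {148°, 268°}, the missing hue is 28°.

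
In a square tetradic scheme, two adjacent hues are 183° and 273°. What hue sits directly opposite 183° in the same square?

A square tetradic scheme places four hues 90° apart; opposite corners are 180° apart.
183 + 180 = 363 → 363 − 360 = 3°

3°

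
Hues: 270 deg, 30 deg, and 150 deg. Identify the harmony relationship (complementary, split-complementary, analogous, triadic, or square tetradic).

triadic

Sort the hues: 30°, 150°, 270°.
Successive gaps around the wheel: 120°, 120°, 120°.
Three hues equally spaced 120° apart form a triad.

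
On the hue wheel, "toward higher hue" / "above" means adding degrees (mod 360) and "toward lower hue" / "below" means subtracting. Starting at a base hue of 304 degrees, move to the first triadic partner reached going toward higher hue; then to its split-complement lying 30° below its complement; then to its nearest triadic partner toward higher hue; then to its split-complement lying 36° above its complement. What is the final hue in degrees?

triadic ↑ +120°: 304 + 120 = 424 → 424 − 360 = 64°
split-comp 30° ↓ +150°: 64 + 150 = 214°
triadic ↑ +120°: 214 + 120 = 334°
split-comp 36° ↑ +216°: 334 + 216 = 550 → 550 − 360 = 190°

190°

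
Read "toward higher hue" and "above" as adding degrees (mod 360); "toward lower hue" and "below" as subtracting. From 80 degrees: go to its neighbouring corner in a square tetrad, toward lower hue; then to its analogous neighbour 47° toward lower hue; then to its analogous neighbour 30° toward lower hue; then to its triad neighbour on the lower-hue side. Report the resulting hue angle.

square ↓ −90°: 80 − 90 = -10 → -10 + 360 = 350°
analog 47° ↓ −47°: 350 − 47 = 303°
analog 30° ↓ −30°: 303 − 30 = 273°
triadic ↓ −120°: 273 − 120 = 153°

153°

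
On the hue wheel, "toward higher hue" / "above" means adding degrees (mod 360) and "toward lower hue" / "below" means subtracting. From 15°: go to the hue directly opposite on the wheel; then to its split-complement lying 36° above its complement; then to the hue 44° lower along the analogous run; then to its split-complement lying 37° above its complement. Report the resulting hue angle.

224°

complement +180°: 15 + 180 = 195°
split-comp 36° ↑ +216°: 195 + 216 = 411 → 411 − 360 = 51°
analog 44° ↓ −44°: 51 − 44 = 7°
split-comp 37° ↑ +217°: 7 + 217 = 224°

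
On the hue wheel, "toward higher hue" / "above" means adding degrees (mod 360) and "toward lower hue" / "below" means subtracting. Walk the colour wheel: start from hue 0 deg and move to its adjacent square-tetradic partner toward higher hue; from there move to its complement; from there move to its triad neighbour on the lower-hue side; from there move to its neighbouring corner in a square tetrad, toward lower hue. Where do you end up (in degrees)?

square ↑ +90°: 0 + 90 = 90°
complement +180°: 90 + 180 = 270°
triadic ↓ −120°: 270 − 120 = 150°
square ↓ −90°: 150 − 90 = 60°

60°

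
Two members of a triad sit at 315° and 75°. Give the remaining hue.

A triad spaces three hues 120° apart.
The full set is {75°, 195°, 315°}.

195°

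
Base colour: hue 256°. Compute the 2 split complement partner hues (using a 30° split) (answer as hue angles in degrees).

Split-complementary hues sit 30° either side of the complement.
Complement of 256°: 256 + 180 = 436 → 436 − 360 = 76°
76 − 30 = 46°
76 + 30 = 106°

46° and 106°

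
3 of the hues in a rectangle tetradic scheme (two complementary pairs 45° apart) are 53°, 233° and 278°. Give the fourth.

A rectangular tetradic uses two complementary pairs 45° apart: offsets 0°, 45°, 180°, 225°.
Among {53°, 233°, 278°}, 53° and 233° are a 180° pair.
The remaining hue 278° needs its own complement: 278 + 180 = 458 → 458 − 360 = 98°

98°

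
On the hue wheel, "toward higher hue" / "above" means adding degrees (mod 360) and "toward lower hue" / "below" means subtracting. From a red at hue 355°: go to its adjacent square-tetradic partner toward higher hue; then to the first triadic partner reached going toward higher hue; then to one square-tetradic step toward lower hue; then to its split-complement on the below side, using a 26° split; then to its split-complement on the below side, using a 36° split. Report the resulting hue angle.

+90° (square ↑): 355 + 90 = 445 → 445 − 360 = 85°
+120° (triadic ↑): 85 + 120 = 205°
−90° (square ↓): 205 − 90 = 115°
+154° (split-comp 26° ↓): 115 + 154 = 269°
+144° (split-comp 36° ↓): 269 + 144 = 413 → 413 − 360 = 53°

53°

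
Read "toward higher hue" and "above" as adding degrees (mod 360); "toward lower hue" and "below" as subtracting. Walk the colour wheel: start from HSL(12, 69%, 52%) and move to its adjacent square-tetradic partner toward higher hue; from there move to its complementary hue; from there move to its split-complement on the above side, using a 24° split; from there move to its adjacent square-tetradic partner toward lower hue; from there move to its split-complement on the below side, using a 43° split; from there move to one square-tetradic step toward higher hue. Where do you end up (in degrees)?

263°

square ↑ +90°: 12 + 90 = 102°
complement +180°: 102 + 180 = 282°
split-comp 24° ↑ +204°: 282 + 204 = 486 → 486 − 360 = 126°
square ↓ −90°: 126 − 90 = 36°
split-comp 43° ↓ +137°: 36 + 137 = 173°
square ↑ +90°: 173 + 90 = 263°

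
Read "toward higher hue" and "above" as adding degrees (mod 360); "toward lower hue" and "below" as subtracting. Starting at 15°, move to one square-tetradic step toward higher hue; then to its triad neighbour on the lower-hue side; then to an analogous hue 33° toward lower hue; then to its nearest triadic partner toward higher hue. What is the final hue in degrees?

72°

+90° (square ↑): 15 + 90 = 105°
−120° (triadic ↓): 105 − 120 = -15 → -15 + 360 = 345°
−33° (analog 33° ↓): 345 − 33 = 312°
+120° (triadic ↑): 312 + 120 = 432 → 432 − 360 = 72°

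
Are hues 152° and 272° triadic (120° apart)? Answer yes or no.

yes

Angular distance: |152 − 272| = 120 = 120°.
Triadic (120° apart) requires 120°.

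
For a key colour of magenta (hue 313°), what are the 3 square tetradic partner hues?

43°, 133°, 223°

A square tetradic scheme places four hues every 90°.
313 + 90 = 403 → 403 − 360 = 43°
313 + 180 = 493 → 493 − 360 = 133°
313 + 270 = 583 → 583 − 360 = 223°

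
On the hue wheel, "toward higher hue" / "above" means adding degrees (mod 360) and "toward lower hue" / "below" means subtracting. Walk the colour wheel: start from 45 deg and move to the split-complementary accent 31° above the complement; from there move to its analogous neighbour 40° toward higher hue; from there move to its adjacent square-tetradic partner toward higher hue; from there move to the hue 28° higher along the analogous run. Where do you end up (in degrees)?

split-comp 31° ↑ +211°: 45 + 211 = 256°
analog 40° ↑ +40°: 256 + 40 = 296°
square ↑ +90°: 296 + 90 = 386 → 386 − 360 = 26°
analog 28° ↑ +28°: 26 + 28 = 54°

54°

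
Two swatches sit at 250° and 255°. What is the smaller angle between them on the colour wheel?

5°

|250 − 255| = 5.
5 ≤ 180, so the shorter arc is 5°.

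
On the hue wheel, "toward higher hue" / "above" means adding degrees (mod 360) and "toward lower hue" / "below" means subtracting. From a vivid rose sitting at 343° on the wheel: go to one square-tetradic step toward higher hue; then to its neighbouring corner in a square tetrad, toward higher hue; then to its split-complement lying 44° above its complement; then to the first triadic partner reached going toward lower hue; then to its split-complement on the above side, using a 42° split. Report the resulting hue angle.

129°

square ↑ +90°: 343 + 90 = 433 → 433 − 360 = 73°
square ↑ +90°: 73 + 90 = 163°
split-comp 44° ↑ +224°: 163 + 224 = 387 → 387 − 360 = 27°
triadic ↓ −120°: 27 − 120 = -93 → -93 + 360 = 267°
split-comp 42° ↑ +222°: 267 + 222 = 489 → 489 − 360 = 129°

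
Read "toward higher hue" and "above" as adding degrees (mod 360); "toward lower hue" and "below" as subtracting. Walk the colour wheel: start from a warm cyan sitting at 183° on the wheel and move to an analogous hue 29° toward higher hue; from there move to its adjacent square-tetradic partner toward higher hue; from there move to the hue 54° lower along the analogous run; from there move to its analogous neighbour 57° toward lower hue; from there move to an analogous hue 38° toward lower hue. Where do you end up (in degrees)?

183 + 29 = 212°   (analog 29° ↑)
212 + 90 = 302°   (square ↑)
302 − 54 = 248°   (analog 54° ↓)
248 − 57 = 191°   (analog 57° ↓)
191 − 38 = 153°   (analog 38° ↓)

153°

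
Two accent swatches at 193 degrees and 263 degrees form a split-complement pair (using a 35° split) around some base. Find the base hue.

48°

The accents sit 35° either side of the complement, so the complement is their short-arc midpoint on the wheel.
Short-arc midpoint of 193° and 263°: 228°.
Base is 180° from the complement: 228 − 180 = 48°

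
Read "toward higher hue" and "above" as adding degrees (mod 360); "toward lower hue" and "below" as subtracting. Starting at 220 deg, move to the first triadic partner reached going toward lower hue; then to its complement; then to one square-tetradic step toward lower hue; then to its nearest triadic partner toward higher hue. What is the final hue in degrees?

310°

triadic ↓ −120°: 220 − 120 = 100°
complement +180°: 100 + 180 = 280°
square ↓ −90°: 280 − 90 = 190°
triadic ↑ +120°: 190 + 120 = 310°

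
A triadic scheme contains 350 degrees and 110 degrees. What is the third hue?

230°

A triad spaces three hues 120° apart.
The full set is {110°, 230°, 350°}.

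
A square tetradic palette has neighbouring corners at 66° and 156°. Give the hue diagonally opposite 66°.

A square tetradic scheme places four hues 90° apart; opposite corners are 180° apart.
66 + 180 = 246°

246°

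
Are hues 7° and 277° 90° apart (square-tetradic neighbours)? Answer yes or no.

Angular distance: |7 − 277| = 270; shorter arc = 360 − 270 = 90°.
90° apart (square-tetradic neighbours) requires 90°.

yes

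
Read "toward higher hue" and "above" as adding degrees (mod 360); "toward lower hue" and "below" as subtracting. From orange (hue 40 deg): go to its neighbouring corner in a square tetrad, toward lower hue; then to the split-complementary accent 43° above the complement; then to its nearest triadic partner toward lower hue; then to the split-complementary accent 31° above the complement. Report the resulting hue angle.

264°

−90° (square ↓): 40 − 90 = -50 → -50 + 360 = 310°
+223° (split-comp 43° ↑): 310 + 223 = 533 → 533 − 360 = 173°
−120° (triadic ↓): 173 − 120 = 53°
+211° (split-comp 31° ↑): 53 + 211 = 264°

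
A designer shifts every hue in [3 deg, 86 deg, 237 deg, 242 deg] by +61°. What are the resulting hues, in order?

64°, 147°, 298°, 303°

3 + 61 = 64°
86 + 61 = 147°
237 + 61 = 298°
242 + 61 = 303°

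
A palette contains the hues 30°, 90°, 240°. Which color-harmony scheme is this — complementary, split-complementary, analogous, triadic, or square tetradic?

split-complementary

Sort the hues: 30°, 90°, 240°.
Successive gaps around the wheel: 60°, 150°, 150°.
Two 150° gaps and one 60° gap — a base hue opposite a pair of accents 30° either side of its complement — is the split-complementary pattern.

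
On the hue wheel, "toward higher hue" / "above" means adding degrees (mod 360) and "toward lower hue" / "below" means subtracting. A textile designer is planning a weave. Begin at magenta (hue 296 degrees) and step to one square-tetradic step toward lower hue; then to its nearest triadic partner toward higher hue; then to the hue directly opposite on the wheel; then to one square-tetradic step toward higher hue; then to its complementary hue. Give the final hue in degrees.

56°

−90° (square ↓): 296 − 90 = 206°
+120° (triadic ↑): 206 + 120 = 326°
+180° (complement): 326 + 180 = 506 → 506 − 360 = 146°
+90° (square ↑): 146 + 90 = 236°
+180° (complement): 236 + 180 = 416 → 416 − 360 = 56°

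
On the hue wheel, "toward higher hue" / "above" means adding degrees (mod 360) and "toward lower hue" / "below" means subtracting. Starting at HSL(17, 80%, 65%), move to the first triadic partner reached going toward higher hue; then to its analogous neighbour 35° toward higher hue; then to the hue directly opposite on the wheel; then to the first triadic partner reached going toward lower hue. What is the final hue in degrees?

triadic ↑ +120°: 17 + 120 = 137°
analog 35° ↑ +35°: 137 + 35 = 172°
complement +180°: 172 + 180 = 352°
triadic ↓ −120°: 352 − 120 = 232°

232°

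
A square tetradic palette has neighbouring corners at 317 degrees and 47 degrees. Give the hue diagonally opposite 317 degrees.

A square tetradic scheme places four hues 90° apart; opposite corners are 180° apart.
317 + 180 = 497 → 497 − 360 = 137°

137°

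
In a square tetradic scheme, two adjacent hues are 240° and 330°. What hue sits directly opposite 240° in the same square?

A square tetradic scheme places four hues 90° apart; opposite corners are 180° apart.
240 + 180 = 420 → 420 − 360 = 60°

60°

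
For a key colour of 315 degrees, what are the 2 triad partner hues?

75° and 195°

A triad places three hues 120° apart.
315 + 120 = 435 → 435 − 360 = 75°
315 + 240 = 555 → 555 − 360 = 195°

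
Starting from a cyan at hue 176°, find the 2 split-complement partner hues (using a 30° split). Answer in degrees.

Complement of 176°: 176 + 180 = 356°
356 − 30 = 326°
356 + 30 = 386 → 386 − 360 = 26°

326° and 26°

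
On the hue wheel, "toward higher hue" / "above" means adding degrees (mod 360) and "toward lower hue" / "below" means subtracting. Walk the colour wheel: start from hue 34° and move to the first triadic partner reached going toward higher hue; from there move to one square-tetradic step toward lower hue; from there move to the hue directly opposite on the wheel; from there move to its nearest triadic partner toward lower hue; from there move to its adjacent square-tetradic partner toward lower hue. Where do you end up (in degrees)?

34°

+120° (triadic ↑): 34 + 120 = 154°
−90° (square ↓): 154 − 90 = 64°
+180° (complement): 64 + 180 = 244°
−120° (triadic ↓): 244 − 120 = 124°
−90° (square ↓): 124 − 90 = 34°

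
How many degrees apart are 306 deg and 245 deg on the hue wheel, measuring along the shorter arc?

61°

|306 − 245| = 61.
61 ≤ 180, so the shorter arc is 61°.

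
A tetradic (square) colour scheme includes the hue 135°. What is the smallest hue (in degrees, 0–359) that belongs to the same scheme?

45°

A square tetradic scheme places four hues every 90°.
The full set through 135° is {45°, 135°, 225°, 315°}.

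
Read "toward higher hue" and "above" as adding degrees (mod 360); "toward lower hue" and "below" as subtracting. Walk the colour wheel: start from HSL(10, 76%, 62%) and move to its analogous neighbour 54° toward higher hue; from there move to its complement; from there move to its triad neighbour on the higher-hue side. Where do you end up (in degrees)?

4°

analog 54° ↑ +54°: 10 + 54 = 64°
complement +180°: 64 + 180 = 244°
triadic ↑ +120°: 244 + 120 = 364 → 364 − 360 = 4°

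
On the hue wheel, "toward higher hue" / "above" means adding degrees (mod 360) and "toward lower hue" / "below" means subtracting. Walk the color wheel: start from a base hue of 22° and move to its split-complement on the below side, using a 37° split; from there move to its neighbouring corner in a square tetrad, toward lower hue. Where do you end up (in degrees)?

22 + 143 = 165°   (split-comp 37° ↓)
165 − 90 = 75°   (square ↓)

75°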